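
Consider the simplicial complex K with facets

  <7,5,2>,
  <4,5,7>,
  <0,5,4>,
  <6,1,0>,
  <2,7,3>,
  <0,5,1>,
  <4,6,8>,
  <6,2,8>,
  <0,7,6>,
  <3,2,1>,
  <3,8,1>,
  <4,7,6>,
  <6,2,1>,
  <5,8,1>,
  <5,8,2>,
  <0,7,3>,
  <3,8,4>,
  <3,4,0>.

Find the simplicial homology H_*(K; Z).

H_0 = Z,  H_1 = Z ⊕ Z_2,  H_2 = 0.

Order the vertices as 0 < 1 < 2 < 3 < 4 < 5 < 6 < 7 < 8. Listing each simplex with vertices in this order, K has dimension 2 with simplices:

  0-simplices (9): [0], [1], [2], [3], [4], [5], [6], [7], [8]
  1-simplices (27): (27 of them)
  2-simplices (18): [0,1,5], [0,1,6], [0,3,4], [0,3,7], [0,4,5], [0,6,7], [1,2,3], [1,2,6], [1,3,8], [1,5,8], [2,3,7], [2,5,7], [2,5,8], [2,6,8], [3,4,8], [4,5,7], [4,6,7], [4,6,8]

giving chain groups C_0 ≅ Z^9, C_1 ≅ Z^27, C_2 ≅ Z^18.

The boundary map ∂_1: C_1 → C_0 maps an edge to its endpoints' difference, ∂[p,q] = q − p.
The resulting 9×27 matrix has rank 8, and its Smith normal form has invariant factors (1,1,1,1,1,1,1,1).

Boundary ∂_2: C_2 → C_1 acts by ∂[p,q,r] = [q,r] − [p,r] + [p,q]. For instance
  ∂[1,2,6] = [2,6] − [1,6] + [1,2],
  ∂[0,1,6] = [1,6] − [0,6] + [0,1].
This gives a 27×18 integer matrix of rank 18; reducing to Smith normal form yields diagonal entries (1,1,1,1,1,1,1,1,1,1,1,1,1,1,1,1,1,2).

Computing H_k = (kernel of ∂_k) / (image of ∂_{k+1}):

  H_0: rank C_0 − rank ∂_1 = 9 − 8 = 1, and the invariant factors of ∂_1 are all 1, so H_0 ≅ Z.
  H_1: rank ker ∂_1 − rank ∂_2 = (27 − 8) − 18 = 1, and ∂_2 has invariant factor 2 > 1, so H_1 ≅ Z ⊕ Z_2.
  H_2: rank ker ∂_2 − rank ∂_3 = (18 − 18) − 0 = 0, and there is no ∂_3, so H_2 ≅ 0.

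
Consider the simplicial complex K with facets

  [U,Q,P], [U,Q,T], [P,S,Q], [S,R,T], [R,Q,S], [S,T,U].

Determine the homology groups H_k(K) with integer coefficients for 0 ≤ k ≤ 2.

H_0 = Z,  H_1 = Z,  H_2 = 0.

Fix the vertex order P < Q < R < S < T < U and write every simplex with vertices in increasing order. Then dim K = 2 and the simplices of K are:

  0-simplices (6): P, Q, R, S, T, U
  1-simplices (12): PQ, PS, PU, QR, QS, QT, QU, RS, RT, ST, SU, TU
  2-simplices (6): PQS, PQU, QRS, QTU, RST, STU

Hence C_0 ≅ Z^6, C_1 ≅ Z^12, C_2 ≅ Z^6.

Boundary ∂_1: C_1 → C_0 sends each edge [p,q] (with p < q) to q − p.
As a 6×12 matrix over Z this has rank 5, with invariant factors (1,1,1,1,1).

The boundary map ∂_2: C_2 → C_1 maps a triangle to the signed sum of its edges. For instance
  ∂QRS = RS − QS + QR,
  ∂QTU = TU − QU + QT.
As a 12×6 matrix over Z this has rank 6, with invariant factors (1,1,1,1,1,1).

Computing H_k = (kernel of ∂_k) / (image of ∂_{k+1}):

  H_0: rank C_0 − rank ∂_1 = 6 − 5 = 1, and the invariant factors of ∂_1 are all 1, so H_0 ≅ Z.
  H_1: rank ker ∂_1 − rank ∂_2 = (12 − 5) − 6 = 1, and the invariant factors of ∂_2 are all 1, so H_1 ≅ Z.
  H_2: rank ker ∂_2 − rank ∂_3 = (6 − 6) − 0 = 0, and there is no ∂_3, so H_2 ≅ 0.

As a check, the Euler characteristic is 6 − 12 + 6 = 0, which agrees with 1 − 1 + 0 = 0.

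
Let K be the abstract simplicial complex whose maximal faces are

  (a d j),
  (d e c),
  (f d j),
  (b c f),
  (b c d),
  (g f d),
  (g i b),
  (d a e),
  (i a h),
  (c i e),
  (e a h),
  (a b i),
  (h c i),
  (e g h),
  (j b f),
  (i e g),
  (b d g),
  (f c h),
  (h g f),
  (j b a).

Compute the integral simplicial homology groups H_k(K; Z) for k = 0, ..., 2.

Take the total order a < b < c < d < e < f < g < h < i < j on the vertex set. Then K (dimension 2) consists of the simplices:

  0-simplices (10): a, b, c, d, e, f, g, h, i, j
  1-simplices (30): ab, ad, ae, ah, ai, aj, bc, bd, bf, bg, bi, bj, cd, ce, cf, ch, ci, de, df, dg, dj, eg, eh, ei, fg, fh, fj, gh, gi, hi
  2-simplices (20): abi, abj, ade, adj, aeh, ahi, bcd, bcf, bdg, bfj, bgi, cde, cei, cfh, chi, dfg, dfj, egh, egi, fgh

so the chain groups are C_0 ≅ Z^10, C_1 ≅ Z^30, C_2 ≅ Z^20.

Boundary ∂_1: C_1 → C_0 maps an edge to its endpoints' difference, ∂[p,q] = q − p.
As a 10×30 matrix over Z this has rank 9, with invariant factors (1,1,1,1,1,1,1,1,1).

Boundary ∂_2: C_2 → C_1 maps a triangle to the signed sum of its edges. For instance
  ∂bfj = fj − bj + bf,
  ∂dfj = fj − dj + df.
This gives a 30×20 integer matrix of rank 20; reducing to Smith normal form yields diagonal entries (1,1,1,1,1,1,1,1,1,1,1,1,1,1,1,1,1,1,1,2).

Reading off H_k = ker ∂_k / im ∂_{k+1}:

  H_0: rank C_0 − rank ∂_1 = 10 − 9 = 1, and the invariant factors of ∂_1 are all 1, so H_0 ≅ Z.
  H_1: rank ker ∂_1 − rank ∂_2 = (30 − 9) − 20 = 1, and ∂_2 has invariant factor 2 > 1, so H_1 ≅ Z ⊕ Z/2.
  H_2: rank ker ∂_2 − rank ∂_3 = (20 − 20) − 0 = 0, and there is no ∂_3, so H_2 ≅ 0.

H_0 = Z,  H_1 = Z ⊕ Z/2,  H_2 = 0.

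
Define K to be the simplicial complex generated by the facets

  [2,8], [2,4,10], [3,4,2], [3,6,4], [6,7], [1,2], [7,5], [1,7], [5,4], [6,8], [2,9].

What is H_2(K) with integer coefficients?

H_2 ≅ 0.

Take the total order 1 < 2 < 3 < 4 < 5 < 6 < 7 < 8 < 9 < 10 on the vertex set. Then K (dimension 2) consists of the simplices:

  0-simplices (10): [1], [2], [3], [4], [5], [6], [7], [8], [9], [10]
  1-simplices (15): [1,2], [1,7], [2,3], [2,4], [2,8], [2,9], [2,10], [3,4], [3,6], [4,5], [4,6], [4,10], [5,7], [6,7], [6,8]
  2-simplices (3): [2,3,4], [2,4,10], [3,4,6]

Hence C_0 ≅ Z^10, C_1 ≅ Z^15, C_2 ≅ Z^3.

Boundary ∂_1: C_1 → C_0 sends each edge [p,q] (with p < q) to q − p. For instance
  ∂[2,3] = [3] − [2].
The 10×15 boundary matrix has rank 9 and Smith normal form diag(1,1,1,1,1,1,1,1,1).

∂_2: C_2 → C_1 acts by ∂[p,q,r] = [q,r] − [p,r] + [p,q]. For instance
  ∂[2,4,10] = [4,10] − [2,10] + [2,4],
  ∂[3,4,6] = [4,6] − [3,6] + [3,4].
As a 15×3 matrix over Z this has rank 3, with invariant factors (1,1,1).

Now H_k = ker ∂_k / im ∂_{k+1}, so:

  H_2: rank ker ∂_2 − rank ∂_3 = (3 − 3) − 0 = 0, and there is no ∂_3, so H_2 = 0.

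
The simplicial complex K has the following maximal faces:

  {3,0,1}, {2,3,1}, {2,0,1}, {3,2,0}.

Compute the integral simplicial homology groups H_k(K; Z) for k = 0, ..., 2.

We work with the vertex ordering 0 < 1 < 2 < 3. The simplices of K, each written with vertices in increasing order, are:

  0-simplices (4): [0], [1], [2], [3]
  1-simplices (6): [0,1], [0,2], [0,3], [1,2], [1,3], [2,3]
  2-simplices (4): [0,1,2], [0,1,3], [0,2,3], [1,2,3]

giving chain groups C_0 ≅ Z^4, C_1 ≅ Z^6, C_2 ≅ Z^4.

Boundary ∂_1: C_1 → C_0 sends each edge [p,q] (with p < q) to q − p.
The 4×6 boundary matrix has rank 3 and Smith normal form diag(1,1,1).

Boundary ∂_2: C_2 → C_1 maps a triangle to the signed sum of its edges. For instance
  ∂[1,2,3] = [2,3] − [1,3] + [1,2],
  ∂[0,1,3] = [1,3] − [0,3] + [0,1].
The 6×4 boundary matrix has rank 3 and Smith normal form diag(1,1,1).

Now H_k = ker ∂_k / im ∂_{k+1}, so:

  H_0: rank C_0 − rank ∂_1 = 4 − 3 = 1, and the invariant factors of ∂_1 are all 1, so H_0 = Z.
  H_1: rank ker ∂_1 − rank ∂_2 = (6 − 3) − 3 = 0, and the invariant factors of ∂_2 are all 1, so H_1 = 0.
  H_2: rank ker ∂_2 − rank ∂_3 = (4 − 3) − 0 = 1, and there is no ∂_3, so H_2 = Z.

H_0 ≅ Z,  H_1 = 0,  H_2 ≅ Z.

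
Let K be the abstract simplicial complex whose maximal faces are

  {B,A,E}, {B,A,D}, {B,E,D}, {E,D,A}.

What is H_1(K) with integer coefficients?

Fix the vertex order A < B < D < E and write every simplex with vertices in increasing order. Then dim K = 2 and the simplices of K are:

  0-simplices (4): A, B, D, E
  1-simplices (6): AB, AD, AE, BD, BE, DE
  2-simplices (4): ABD, ABE, ADE, BDE

so the chain groups are C_0 ≅ Z^4, C_1 ≅ Z^6, C_2 ≅ Z^4.

∂_1: C_1 → C_0 sends each edge [p,q] (with p < q) to q − p. For instance
  ∂DE = E − D.
As a 4×6 matrix over Z this has rank 3, with invariant factors (1,1,1).

The boundary map ∂_2: C_2 → C_1 acts by ∂[p,q,r] = [q,r] − [p,r] + [p,q]. For instance
  ∂ABD = BD − AD + AB,
  ∂BDE = DE − BE + BD.
As a 6×4 matrix over Z this has rank 3, with invariant factors (1,1,1).

Now H_k = ker ∂_k / im ∂_{k+1}, so:

  H_1: rank ker ∂_1 − rank ∂_2 = (6 − 3) − 3 = 0, and the invariant factors of ∂_2 are all 1, so H_1 = 0.

H_1 = 0.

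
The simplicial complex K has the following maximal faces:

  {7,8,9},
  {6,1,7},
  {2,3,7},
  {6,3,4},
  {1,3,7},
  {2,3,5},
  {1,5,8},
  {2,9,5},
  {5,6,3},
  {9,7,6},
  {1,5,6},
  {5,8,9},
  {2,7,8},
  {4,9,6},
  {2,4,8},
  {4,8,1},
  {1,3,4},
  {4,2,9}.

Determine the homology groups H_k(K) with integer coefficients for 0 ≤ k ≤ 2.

H_0 ≅ Z,  H_1 ≅ Z ⊕ Z/2,  H_2 = 0.

Take the total order 1 < 2 < 3 < 4 < 5 < 6 < 7 < 8 < 9 on the vertex set. Then K (dimension 2) consists of the simplices:

  0-simplices (9): [1], [2], [3], [4], [5], [6], [7], [8], [9]
  1-simplices (27): (27 of them)
  2-simplices (18): [1,3,4], [1,3,7], [1,4,8], [1,5,6], [1,5,8], [1,6,7], [2,3,5], [2,3,7], [2,4,8], [2,4,9], [2,5,9], [2,7,8], [3,4,6], [3,5,6], [4,6,9], [5,8,9], [6,7,9], [7,8,9]

giving chain groups C_0 ≅ Z^9, C_1 ≅ Z^27, C_2 ≅ Z^18.

The boundary map ∂_1: C_1 → C_0 is given by ∂[p,q] = [q] − [p]. For instance
  ∂[5,6] = [6] − [5].
The 9×27 boundary matrix has rank 8 and Smith normal form diag(1,1,1,1,1,1,1,1).

The boundary map ∂_2: C_2 → C_1 maps a triangle to the signed sum of its edges. For instance
  ∂[1,6,7] = [6,7] − [1,7] + [1,6],
  ∂[4,6,9] = [6,9] − [4,9] + [4,6].
As a 27×18 matrix over Z this has rank 18, with invariant factors (1,1,1,1,1,1,1,1,1,1,1,1,1,1,1,1,1,2).

Reading off H_k = ker ∂_k / im ∂_{k+1}:

  H_0: rank C_0 − rank ∂_1 = 9 − 8 = 1, and the invariant factors of ∂_1 are all 1, so H_0 ≅ Z.
  H_1: rank ker ∂_1 − rank ∂_2 = (27 − 8) − 18 = 1, and ∂_2 has invariant factor 2 > 1, so H_1 ≅ Z ⊕ Z/2.
  H_2: rank ker ∂_2 − rank ∂_3 = (18 − 18) − 0 = 0, and there is no ∂_3, so H_2 ≅ 0.

As a check, the Euler characteristic is 9 − 27 + 18 = 0, which agrees with 1 − 1 + 0 = 0.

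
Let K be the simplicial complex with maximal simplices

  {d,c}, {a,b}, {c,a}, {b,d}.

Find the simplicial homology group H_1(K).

We work with the vertex ordering a < b < c < d. The simplices of K, each written with vertices in increasing order, are:

  0-simplices (4): a, b, c, d
  1-simplices (4): ab, ac, bd, cd

so the chain groups are C_0 ≅ Z^4, C_1 ≅ Z^4.

The boundary map ∂_1: C_1 → C_0 is given by ∂[p,q] = [q] − [p]. For instance
  ∂bd = d − b.
This gives a 4×4 integer matrix of rank 3; reducing to Smith normal form yields diagonal entries (1,1,1).

Now H_k = ker ∂_k / im ∂_{k+1}, so:

  H_1: rank ker ∂_1 − rank ∂_2 = (4 − 3) − 0 = 1, and there is no ∂_2, so H_1 = Z.

H_1 ≅ Z.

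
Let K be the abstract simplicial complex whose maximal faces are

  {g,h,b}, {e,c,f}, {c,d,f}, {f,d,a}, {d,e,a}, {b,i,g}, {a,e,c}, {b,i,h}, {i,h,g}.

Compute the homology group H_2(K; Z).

Take the total order a < b < c < d < e < f < g < h < i on the vertex set. Then K (dimension 2) consists of the simplices:

  0-simplices (9): a, b, c, d, e, f, g, h, i
  1-simplices (16): ac, ad, ae, af, bg, bh, bi, cd, ce, cf, de, df, ef, gh, gi, hi
  2-simplices (9): ace, ade, adf, bgh, bgi, bhi, cdf, cef, ghi

so the chain groups are C_0 ≅ Z^9, C_1 ≅ Z^16, C_2 ≅ Z^9.

The boundary map ∂_1: C_1 → C_0 is given by ∂[p,q] = [q] − [p].
The 9×16 boundary matrix has rank 7 and Smith normal form diag(1,1,1,1,1,1,1).

∂_2: C_2 → C_1 acts by ∂[p,q,r] = [q,r] − [p,r] + [p,q]. For instance
  ∂ade = de − ae + ad,
  ∂cdf = df − cf + cd.
As a 16×9 matrix over Z this has rank 8, with invariant factors (1,1,1,1,1,1,1,1).

Reading off H_k = ker ∂_k / im ∂_{k+1}:

  H_2: rank ker ∂_2 − rank ∂_3 = (9 − 8) − 0 = 1, and there is no ∂_3, so H_2 ≅ Z.

(K is a triangulation of the disjoint union of the 2-sphere S^2 and the Möbius band.)

H_2 = Z.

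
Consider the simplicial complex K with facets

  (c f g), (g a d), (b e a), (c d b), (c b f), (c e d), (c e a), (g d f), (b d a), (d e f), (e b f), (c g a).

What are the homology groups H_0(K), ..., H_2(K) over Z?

H_0 = Z,  H_1 = Z/2,  H_2 = 0.

K has 7 vertices, 18 edges, 12 triangles.
rank ∂_0 = 0, rank ∂_1 = 6 ⇒ b_0 = 7 − 0 − 6 = 1; all invariant factors of ∂_1 are 1 so no torsion. So H_0 = Z.
rank ∂_1 = 6, rank ∂_2 = 12 ⇒ b_1 = 18 − 6 − 12 = 0; ∂_2 has invariant factor(s) [2] giving torsion. So H_1 = Z/2.
rank ∂_2 = 12, rank ∂_3 = 0 ⇒ b_2 = 12 − 12 − 0 = 0. So H_2 = 0.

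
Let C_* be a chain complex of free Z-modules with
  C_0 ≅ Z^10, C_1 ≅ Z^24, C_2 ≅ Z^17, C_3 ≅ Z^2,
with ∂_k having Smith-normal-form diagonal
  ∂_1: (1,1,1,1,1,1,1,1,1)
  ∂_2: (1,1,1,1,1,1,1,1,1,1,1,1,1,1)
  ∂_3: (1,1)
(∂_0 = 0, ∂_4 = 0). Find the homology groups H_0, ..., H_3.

H_0 ≅ Z,  H_1 ≅ Z,  H_2 ≅ Z,  H_3 = 0.

H_0: b_0 = 10 − 0 − 9 = 1; torsion from ∂_1 factors > 1: none. So H_0 ≅ Z.
H_1: b_1 = 24 − 9 − 14 = 1; torsion from ∂_2 factors > 1: none. So H_1 ≅ Z.
H_2: b_2 = 17 − 14 − 2 = 1; torsion from ∂_3 factors > 1: none. So H_2 ≅ Z.
H_3: b_3 = 2 − 2 − 0 = 0; torsion from ∂_4 factors > 1: none. So H_3 ≅ 0.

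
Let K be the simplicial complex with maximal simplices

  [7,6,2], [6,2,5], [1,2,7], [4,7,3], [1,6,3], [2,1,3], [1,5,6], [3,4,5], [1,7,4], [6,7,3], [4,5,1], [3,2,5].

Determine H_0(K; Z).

H_0 ≅ Z.

Fix the vertex order 1 < 2 < 3 < 4 < 5 < 6 < 7 and write every simplex with vertices in increasing order. Then dim K = 2 and the simplices of K are:

  0-simplices (7): [1], [2], [3], [4], [5], [6], [7]
  1-simplices (18): [1,2], [1,3], [1,4], [1,5], [1,6], [1,7], [2,3], [2,5], [2,6], [2,7], [3,4], [3,5], [3,6], [3,7], [4,5], [4,7], [5,6], [6,7]
  2-simplices (12): [1,2,3], [1,2,7], [1,3,6], [1,4,5], [1,4,7], [1,5,6], [2,3,5], [2,5,6], [2,6,7], [3,4,5], [3,4,7], [3,6,7]

giving chain groups C_0 ≅ Z^7, C_1 ≅ Z^18, C_2 ≅ Z^12.

The boundary map ∂_1: C_1 → C_0 maps an edge to its endpoints' difference, ∂[p,q] = q − p.
This gives a 7×18 integer matrix of rank 6; reducing to Smith normal form yields diagonal entries (1,1,1,1,1,1).

The boundary map ∂_2: C_2 → C_1 acts by ∂[p,q,r] = [q,r] − [p,r] + [p,q]. For instance
  ∂[2,3,5] = [3,5] − [2,5] + [2,3],
  ∂[1,2,3] = [2,3] − [1,3] + [1,2].
The resulting 18×12 matrix has rank 12, and its Smith normal form has invariant factors (1,1,1,1,1,1,1,1,1,1,1,2).

From H_k ≅ ker(∂_k) / im(∂_{k+1}) we obtain:

  H_0: rank C_0 − rank ∂_1 = 7 − 6 = 1, and the invariant factors of ∂_1 are all 1, so H_0 ≅ Z.

(K is a triangulation of the real projective plane RP^2.)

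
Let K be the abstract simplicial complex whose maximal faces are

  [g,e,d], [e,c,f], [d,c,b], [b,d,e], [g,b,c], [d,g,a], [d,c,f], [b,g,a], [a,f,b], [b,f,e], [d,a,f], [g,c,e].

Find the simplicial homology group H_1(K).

Take the total order a < b < c < d < e < f < g on the vertex set. Then K (dimension 2) consists of the simplices:

  0-simplices (7): a, b, c, d, e, f, g
  1-simplices (18): ab, ad, af, ag, bc, bd, be, bf, bg, cd, ce, cf, cg, de, df, dg, ef, eg
  2-simplices (12): abf, abg, adf, adg, bcd, bcg, bde, bef, cdf, cef, ceg, deg

Hence C_0 ≅ Z^7, C_1 ≅ Z^18, C_2 ≅ Z^12.

∂_1: C_1 → C_0 sends each edge [p,q] (with p < q) to q − p.
The 7×18 boundary matrix has rank 6 and Smith normal form diag(1,1,1,1,1,1).

Boundary ∂_2: C_2 → C_1 acts by ∂[p,q,r] = [q,r] − [p,r] + [p,q]. For instance
  ∂bef = ef − bf + be,
  ∂bcd = cd − bd + bc.
This gives a 18×12 integer matrix of rank 12; reducing to Smith normal form yields diagonal entries (1,1,1,1,1,1,1,1,1,1,1,2).

Reading off H_k = ker ∂_k / im ∂_{k+1}:

  H_1: rank ker ∂_1 − rank ∂_2 = (18 − 6) − 12 = 0, and ∂_2 has invariant factor 2 > 1, so H_1 ≅ Z/2.

H_1 ≅ Z/2.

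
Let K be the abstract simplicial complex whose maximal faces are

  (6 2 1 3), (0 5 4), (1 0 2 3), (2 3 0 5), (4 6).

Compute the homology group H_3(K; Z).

H_3 = 0.

Order the vertices as 0 < 1 < 2 < 3 < 4 < 5 < 6. Listing each simplex with vertices in this order, K has dimension 3 with simplices:

  0-simplices (7): [0], [1], [2], [3], [4], [5], [6]
  1-simplices (15): [0,1], [0,2], [0,3], [0,4], [0,5], [1,2], [1,3], [1,6], [2,3], [2,5], [2,6], [3,5], [3,6], [4,5], [4,6]
  2-simplices (11): [0,1,2], [0,1,3], [0,2,3], [0,2,5], [0,3,5], [0,4,5], [1,2,3], [1,2,6], [1,3,6], [2,3,5], [2,3,6]
  3-simplices (3): [0,1,2,3], [0,2,3,5], [1,2,3,6]

Hence C_0 ≅ Z^7, C_1 ≅ Z^15, C_2 ≅ Z^11, C_3 ≅ Z^3.

∂_1: C_1 → C_0 maps an edge to its endpoints' difference, ∂[p,q] = q − p. For instance
  ∂[1,2] = [2] − [1].
This gives a 7×15 integer matrix of rank 6; reducing to Smith normal form yields diagonal entries (1,1,1,1,1,1).

The boundary map ∂_2: C_2 → C_1 sends each 2-simplex [p,q,r] to [q,r] − [p,r] + [p,q]. For instance
  ∂[0,1,3] = [1,3] − [0,3] + [0,1],
  ∂[0,3,5] = [3,5] − [0,5] + [0,3].
The 15×11 boundary matrix has rank 8 and Smith normal form diag(1,1,1,1,1,1,1,1).

The boundary map ∂_3: C_3 → C_2 sends each 3-simplex σ to the alternating sum Σ_i (−1)^i (σ with its i-th vertex removed). For instance
  ∂[0,1,2,3] = [1,2,3] − [0,2,3] + [0,1,3] − [0,1,2],
  ∂[0,2,3,5] = [2,3,5] − [0,3,5] + [0,2,5] − [0,2,3].
As a 11×3 matrix over Z this has rank 3, with invariant factors (1,1,1).

Reading off H_k = ker ∂_k / im ∂_{k+1}:

  H_3: rank ker ∂_3 − rank ∂_4 = (3 − 3) − 0 = 0, and there is no ∂_4, so H_3 ≅ 0.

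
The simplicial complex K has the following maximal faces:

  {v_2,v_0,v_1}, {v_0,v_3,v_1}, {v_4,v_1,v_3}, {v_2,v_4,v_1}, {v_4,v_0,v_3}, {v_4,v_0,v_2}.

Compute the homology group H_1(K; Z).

We work with the vertex ordering v_0 < v_1 < v_2 < v_3 < v_4. The simplices of K, each written with vertices in increasing order, are:

  0-simplices (5): [v_0], [v_1], [v_2], [v_3], [v_4]
  1-simplices (9): [v_0,v_1], [v_0,v_2], [v_0,v_3], [v_0,v_4], [v_1,v_2], [v_1,v_3], [v_1,v_4], [v_2,v_4], [v_3,v_4]
  2-simplices (6): [v_0,v_1,v_2], [v_0,v_1,v_3], [v_0,v_2,v_4], [v_0,v_3,v_4], [v_1,v_2,v_4], [v_1,v_3,v_4]

Hence C_0 ≅ Z^5, C_1 ≅ Z^9, C_2 ≅ Z^6.

The boundary map ∂_1: C_1 → C_0 maps an edge to its endpoints' difference, ∂[p,q] = q − p. For instance
  ∂[v_1,v_3] = [v_3] − [v_1].
As a 5×9 matrix over Z this has rank 4, with invariant factors (1,1,1,1).

∂_2: C_2 → C_1 maps a triangle to the signed sum of its edges. For instance
  ∂[v_0,v_1,v_3] = [v_1,v_3] − [v_0,v_3] + [v_0,v_1],
  ∂[v_1,v_3,v_4] = [v_3,v_4] − [v_1,v_4] + [v_1,v_3].
This gives a 9×6 integer matrix of rank 5; reducing to Smith normal form yields diagonal entries (1,1,1,1,1).

From H_k ≅ ker(∂_k) / im(∂_{k+1}) we obtain:

  H_1: rank ker ∂_1 − rank ∂_2 = (9 − 4) − 5 = 0, and the invariant factors of ∂_2 are all 1, so H_1 = 0.

H_1 ≅ 0.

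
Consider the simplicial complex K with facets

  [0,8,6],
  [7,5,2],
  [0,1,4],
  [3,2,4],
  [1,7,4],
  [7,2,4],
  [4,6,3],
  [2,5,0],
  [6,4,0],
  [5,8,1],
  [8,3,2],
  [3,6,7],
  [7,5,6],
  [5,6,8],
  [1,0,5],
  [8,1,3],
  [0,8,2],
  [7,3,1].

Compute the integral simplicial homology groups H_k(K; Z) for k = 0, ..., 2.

We work with the vertex ordering 0 < 1 < 2 < 3 < 4 < 5 < 6 < 7 < 8. The simplices of K, each written with vertices in increasing order, are:

  0-simplices (9): [0], [1], [2], [3], [4], [5], [6], [7], [8]
  1-simplices (27): (27 of them)
  2-simplices (18): [0,1,4], [0,1,5], [0,2,5], [0,2,8], [0,4,6], [0,6,8], [1,3,7], [1,3,8], [1,4,7], [1,5,8], [2,3,4], [2,3,8], [2,4,7], [2,5,7], [3,4,6], [3,6,7], [5,6,7], [5,6,8]

so the chain groups are C_0 ≅ Z^9, C_1 ≅ Z^27, C_2 ≅ Z^18.

Boundary ∂_1: C_1 → C_0 is given by ∂[p,q] = [q] − [p]. For instance
  ∂[2,8] = [8] − [2].
This gives a 9×27 integer matrix of rank 8; reducing to Smith normal form yields diagonal entries (1,1,1,1,1,1,1,1).

The boundary map ∂_2: C_2 → C_1 sends each 2-simplex [p,q,r] to [q,r] − [p,r] + [p,q]. For instance
  ∂[1,5,8] = [5,8] − [1,8] + [1,5],
  ∂[5,6,7] = [6,7] − [5,7] + [5,6].
The resulting 27×18 matrix has rank 18, and its Smith normal form has invariant factors (1,1,1,1,1,1,1,1,1,1,1,1,1,1,1,1,1,2).

From H_k ≅ ker(∂_k) / im(∂_{k+1}) we obtain:

  H_0: rank C_0 − rank ∂_1 = 9 − 8 = 1, and the invariant factors of ∂_1 are all 1, so H_0 ≅ Z.
  H_1: rank ker ∂_1 − rank ∂_2 = (27 − 8) − 18 = 1, and ∂_2 has invariant factor 2 > 1, so H_1 ≅ Z ⊕ Z/2Z.
  H_2: rank ker ∂_2 − rank ∂_3 = (18 − 18) − 0 = 0, and there is no ∂_3, so H_2 ≅ 0.

(K is a triangulation of the Klein bottle.)

H_0 ≅ Z,  H_1 ≅ Z ⊕ Z/2Z,  H_2 = 0.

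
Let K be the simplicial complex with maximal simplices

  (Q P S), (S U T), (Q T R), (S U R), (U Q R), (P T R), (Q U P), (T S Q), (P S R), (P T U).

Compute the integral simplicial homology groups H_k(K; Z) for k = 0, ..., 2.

Fix the vertex order P < Q < R < S < T < U and write every simplex with vertices in increasing order. Then dim K = 2 and the simplices of K are:

  0-simplices (6): P, Q, R, S, T, U
  1-simplices (15): PQ, PR, PS, PT, PU, QR, QS, QT, QU, RS, RT, RU, ST, SU, TU
  2-simplices (10): PQS, PQU, PRS, PRT, PTU, QRT, QRU, QST, RSU, STU

Hence C_0 ≅ Z^6, C_1 ≅ Z^15, C_2 ≅ Z^10.

∂_1: C_1 → C_0 is given by ∂[p,q] = [q] − [p]. For instance
  ∂RS = S − R.
The resulting 6×15 matrix has rank 5, and its Smith normal form has invariant factors (1,1,1,1,1).

Boundary ∂_2: C_2 → C_1 sends each 2-simplex [p,q,r] to [q,r] − [p,r] + [p,q]. For instance
  ∂PRS = RS − PS + PR,
  ∂QRT = RT − QT + QR.
The 15×10 boundary matrix has rank 10 and Smith normal form diag(1,1,1,1,1,1,1,1,1,2).

From H_k ≅ ker(∂_k) / im(∂_{k+1}) we obtain:

  H_0: rank C_0 − rank ∂_1 = 6 − 5 = 1, and the invariant factors of ∂_1 are all 1, so H_0 = Z.
  H_1: rank ker ∂_1 − rank ∂_2 = (15 − 5) − 10 = 0, and ∂_2 has invariant factor 2 > 1, so H_1 = Z/2.
  H_2: rank ker ∂_2 − rank ∂_3 = (10 − 10) − 0 = 0, and there is no ∂_3, so H_2 = 0.

H_0 = Z,  H_1 = Z/2,  H_2 = 0.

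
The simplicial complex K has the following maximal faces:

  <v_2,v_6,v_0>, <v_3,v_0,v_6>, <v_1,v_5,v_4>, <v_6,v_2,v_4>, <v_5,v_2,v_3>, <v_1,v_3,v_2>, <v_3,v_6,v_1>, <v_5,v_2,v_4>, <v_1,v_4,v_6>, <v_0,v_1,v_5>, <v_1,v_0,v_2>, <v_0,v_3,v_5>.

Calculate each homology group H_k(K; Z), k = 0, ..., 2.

H_0 = Z,  H_1 = Z/2,  H_2 = 0.

K has 7 vertices, 18 edges, 12 triangles.
rank ∂_0 = 0, rank ∂_1 = 6 ⇒ b_0 = 7 − 0 − 6 = 1; all invariant factors of ∂_1 are 1 so no torsion. So H_0 = Z.
rank ∂_1 = 6, rank ∂_2 = 12 ⇒ b_1 = 18 − 6 − 12 = 0; ∂_2 has invariant factor(s) [2] giving torsion. So H_1 = Z/2.
rank ∂_2 = 12, rank ∂_3 = 0 ⇒ b_2 = 12 − 12 − 0 = 0. So H_2 = 0.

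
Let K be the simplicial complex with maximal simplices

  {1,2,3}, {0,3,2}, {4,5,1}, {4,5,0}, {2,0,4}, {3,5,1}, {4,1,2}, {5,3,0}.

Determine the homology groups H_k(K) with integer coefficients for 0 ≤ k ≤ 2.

K has 6 vertices, 12 edges, 8 triangles.
rank ∂_0 = 0, rank ∂_1 = 5 ⇒ b_0 = 6 − 0 − 5 = 1; all invariant factors of ∂_1 are 1 so no torsion. So H_0 ≅ Z.
rank ∂_1 = 5, rank ∂_2 = 7 ⇒ b_1 = 12 − 5 − 7 = 0; all invariant factors of ∂_2 are 1 so no torsion. So H_1 ≅ 0.
rank ∂_2 = 7, rank ∂_3 = 0 ⇒ b_2 = 8 − 7 − 0 = 1. So H_2 ≅ Z.

H_0 = Z,  H_1 = 0,  H_2 = Z.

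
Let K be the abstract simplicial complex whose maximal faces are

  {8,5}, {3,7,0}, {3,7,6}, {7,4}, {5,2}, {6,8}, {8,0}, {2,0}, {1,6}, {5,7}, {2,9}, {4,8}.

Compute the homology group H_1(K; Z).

Take the total order 0 < 1 < 2 < 3 < 4 < 5 < 6 < 7 < 8 < 9 on the vertex set. Then K (dimension 2) consists of the simplices:

  0-simplices (10): [0], [1], [2], [3], [4], [5], [6], [7], [8], [9]
  1-simplices (15): [0,2], [0,3], [0,7], [0,8], [1,6], [2,5], [2,9], [3,6], [3,7], [4,7], [4,8], [5,7], [5,8], [6,7], [6,8]
  2-simplices (2): [0,3,7], [3,6,7]

Hence C_0 ≅ Z^10, C_1 ≅ Z^15, C_2 ≅ Z^2.

Boundary ∂_1: C_1 → C_0 maps an edge to its endpoints' difference, ∂[p,q] = q − p. For instance
  ∂[3,7] = [7] − [3].
The resulting 10×15 matrix has rank 9, and its Smith normal form has invariant factors (1,1,1,1,1,1,1,1,1).

Boundary ∂_2: C_2 → C_1 acts by ∂[p,q,r] = [q,r] − [p,r] + [p,q]. For instance
  ∂[3,6,7] = [6,7] − [3,7] + [3,6],
  ∂[0,3,7] = [3,7] − [0,7] + [0,3].
As a 15×2 matrix over Z this has rank 2, with invariant factors (1,1).

From H_k ≅ ker(∂_k) / im(∂_{k+1}) we obtain:

  H_1: rank ker ∂_1 − rank ∂_2 = (15 − 9) − 2 = 4, and the invariant factors of ∂_2 are all 1, so H_1 ≅ Z^4.

H_1 ≅ Z^4.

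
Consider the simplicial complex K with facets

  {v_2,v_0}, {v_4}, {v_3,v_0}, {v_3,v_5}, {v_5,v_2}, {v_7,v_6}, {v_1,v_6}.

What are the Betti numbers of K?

Fix the vertex order v_0 < v_1 < v_2 < v_3 < v_4 < v_5 < v_6 < v_7 and write every simplex with vertices in increasing order. Then dim K = 1 and the simplices of K are:

  0-simplices (8): [v_0], [v_1], [v_2], [v_3], [v_4], [v_5], [v_6], [v_7]
  1-simplices (6): [v_0,v_2], [v_0,v_3], [v_1,v_6], [v_2,v_5], [v_3,v_5], [v_6,v_7]

so the chain groups are C_0 ≅ Z^8, C_1 ≅ Z^6.

∂_1: C_1 → C_0 maps an edge to its endpoints' difference, ∂[p,q] = q − p. For instance
  ∂[v_1,v_6] = [v_6] − [v_1].
As a 8×6 matrix over Z this has rank 5, with invariant factors (1,1,1,1,1).

Computing H_k = (kernel of ∂_k) / (image of ∂_{k+1}):

  H_0: rank C_0 − rank ∂_1 = 8 − 5 = 3, and the invariant factors of ∂_1 are all 1, so H_0 ≅ Z^3.
  H_1: rank ker ∂_1 − rank ∂_2 = (6 − 5) − 0 = 1, and there is no ∂_2, so H_1 ≅ Z.

As a check, the Euler characteristic is 8 − 6 = 2, which agrees with 3 − 1 = 2.

Hence the Betti numbers are b_0 = 3, b_1 = 1.

b_0 = 3, b_1 = 1.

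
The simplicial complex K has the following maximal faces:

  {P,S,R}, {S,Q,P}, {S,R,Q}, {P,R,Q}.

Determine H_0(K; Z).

H_0 ≅ Z.

We work with the vertex ordering P < Q < R < S. The simplices of K, each written with vertices in increasing order, are:

  0-simplices (4): P, Q, R, S
  1-simplices (6): PQ, PR, PS, QR, QS, RS
  2-simplices (4): PQR, PQS, PRS, QRS

giving chain groups C_0 ≅ Z^4, C_1 ≅ Z^6, C_2 ≅ Z^4.

Boundary ∂_1: C_1 → C_0 maps an edge to its endpoints' difference, ∂[p,q] = q − p.
The 4×6 boundary matrix has rank 3 and Smith normal form diag(1,1,1).

Boundary ∂_2: C_2 → C_1 acts by ∂[p,q,r] = [q,r] − [p,r] + [p,q]. For instance
  ∂QRS = RS − QS + QR,
  ∂PQS = QS − PS + PQ.
The 6×4 boundary matrix has rank 3 and Smith normal form diag(1,1,1).

Computing H_k = (kernel of ∂_k) / (image of ∂_{k+1}):

  H_0: rank C_0 − rank ∂_1 = 4 − 3 = 1, and the invariant factors of ∂_1 are all 1, so H_0 = Z.

(K is a triangulation of the 2-sphere S^2.)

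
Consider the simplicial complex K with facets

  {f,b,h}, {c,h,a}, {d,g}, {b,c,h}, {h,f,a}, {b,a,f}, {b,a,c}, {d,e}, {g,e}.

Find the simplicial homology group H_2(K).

K has 8 vertices, 12 edges, 6 triangles.
rank ∂_2 = 5, rank ∂_3 = 0 ⇒ b_2 = 6 − 5 − 0 = 1. So H_2 = Z.

H_2 = Z.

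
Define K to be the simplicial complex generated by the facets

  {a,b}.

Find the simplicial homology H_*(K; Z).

H_0 = Z,  H_1 = 0.

Fix the vertex order a < b and write every simplex with vertices in increasing order. Then dim K = 1 and the simplices of K are:

  0-simplices (2): a, b
  1-simplices (1): ab

so the chain groups are C_0 ≅ Z^2, C_1 ≅ Z^1.

Boundary ∂_1: C_1 → C_0 maps an edge to its endpoints' difference, ∂[p,q] = q − p. For instance
  ∂ab = b − a.
This gives a 2×1 integer matrix of rank 1; reducing to Smith normal form yields diagonal entries (1).

Now H_k = ker ∂_k / im ∂_{k+1}, so:

  H_0: rank C_0 − rank ∂_1 = 2 − 1 = 1, and the invariant factors of ∂_1 are all 1, so H_0 ≅ Z.
  H_1: rank ker ∂_1 − rank ∂_2 = (1 − 1) − 0 = 0, and there is no ∂_2, so H_1 ≅ 0.

(K is a triangulation of the 1-simplex.)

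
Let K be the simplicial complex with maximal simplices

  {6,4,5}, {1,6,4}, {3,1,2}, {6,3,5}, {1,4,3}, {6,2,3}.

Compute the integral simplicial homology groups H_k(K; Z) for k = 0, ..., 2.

H_0 = Z,  H_1 = Z,  H_2 = 0.

Order the vertices as 1 < 2 < 3 < 4 < 5 < 6. Listing each simplex with vertices in this order, K has dimension 2 with simplices:

  0-simplices (6): [1], [2], [3], [4], [5], [6]
  1-simplices (12): [1,2], [1,3], [1,4], [1,6], [2,3], [2,6], [3,4], [3,5], [3,6], [4,5], [4,6], [5,6]
  2-simplices (6): [1,2,3], [1,3,4], [1,4,6], [2,3,6], [3,5,6], [4,5,6]

giving chain groups C_0 ≅ Z^6, C_1 ≅ Z^12, C_2 ≅ Z^6.

∂_1: C_1 → C_0 maps an edge to its endpoints' difference, ∂[p,q] = q − p.
This gives a 6×12 integer matrix of rank 5; reducing to Smith normal form yields diagonal entries (1,1,1,1,1).

∂_2: C_2 → C_1 acts by ∂[p,q,r] = [q,r] − [p,r] + [p,q]. For instance
  ∂[1,4,6] = [4,6] − [1,6] + [1,4],
  ∂[3,5,6] = [5,6] − [3,6] + [3,5].
The resulting 12×6 matrix has rank 6, and its Smith normal form has invariant factors (1,1,1,1,1,1).

Computing H_k = (kernel of ∂_k) / (image of ∂_{k+1}):

  H_0: rank C_0 − rank ∂_1 = 6 − 5 = 1, and the invariant factors of ∂_1 are all 1, so H_0 = Z.
  H_1: rank ker ∂_1 − rank ∂_2 = (12 − 5) − 6 = 1, and the invariant factors of ∂_2 are all 1, so H_1 = Z.
  H_2: rank ker ∂_2 − rank ∂_3 = (6 − 6) − 0 = 0, and there is no ∂_3, so H_2 = 0.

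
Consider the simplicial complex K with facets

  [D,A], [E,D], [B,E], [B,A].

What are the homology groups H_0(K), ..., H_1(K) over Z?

Take the total order A < B < D < E on the vertex set. Then K (dimension 1) consists of the simplices:

  0-simplices (4): A, B, D, E
  1-simplices (4): AB, AD, BE, DE

Hence C_0 ≅ Z^4, C_1 ≅ Z^4.

∂_1: C_1 → C_0 sends each edge [p,q] (with p < q) to q − p. For instance
  ∂AB = B − A.
This gives a 4×4 integer matrix of rank 3; reducing to Smith normal form yields diagonal entries (1,1,1).

Reading off H_k = ker ∂_k / im ∂_{k+1}:

  H_0: rank C_0 − rank ∂_1 = 4 − 3 = 1, and the invariant factors of ∂_1 are all 1, so H_0 = Z.
  H_1: rank ker ∂_1 − rank ∂_2 = (4 − 3) − 0 = 1, and there is no ∂_2, so H_1 = Z.

As a check, the Euler characteristic is 4 − 4 = 0, which agrees with 1 − 1 = 0.

H_0 ≅ Z,  H_1 ≅ Z.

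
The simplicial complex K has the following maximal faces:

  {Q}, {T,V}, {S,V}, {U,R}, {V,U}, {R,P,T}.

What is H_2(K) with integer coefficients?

Fix the vertex order P < Q < R < S < T < U < V and write every simplex with vertices in increasing order. Then dim K = 2 and the simplices of K are:

  0-simplices (7): P, Q, R, S, T, U, V
  1-simplices (7): PR, PT, RT, RU, SV, TV, UV
  2-simplices (1): PRT

giving chain groups C_0 ≅ Z^7, C_1 ≅ Z^7, C_2 ≅ Z^1.

Boundary ∂_1: C_1 → C_0 is given by ∂[p,q] = [q] − [p]. For instance
  ∂RT = T − R.
The 7×7 boundary matrix has rank 5 and Smith normal form diag(1,1,1,1,1).

Boundary ∂_2: C_2 → C_1 acts by ∂[p,q,r] = [q,r] − [p,r] + [p,q]. For instance
  ∂PRT = RT − PT + PR.
The 7×1 boundary matrix has rank 1 and Smith normal form diag(1).

From H_k ≅ ker(∂_k) / im(∂_{k+1}) we obtain:

  H_2: rank ker ∂_2 − rank ∂_3 = (1 − 1) − 0 = 0, and there is no ∂_3, so H_2 ≅ 0.

H_2 ≅ 0.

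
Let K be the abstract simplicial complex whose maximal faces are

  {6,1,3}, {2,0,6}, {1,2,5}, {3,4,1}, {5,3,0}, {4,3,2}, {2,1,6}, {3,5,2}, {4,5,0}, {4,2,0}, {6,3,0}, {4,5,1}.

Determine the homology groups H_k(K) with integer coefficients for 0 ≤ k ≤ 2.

H_0 ≅ Z,  H_1 ≅ Z/2,  H_2 = 0.

We work with the vertex ordering 0 < 1 < 2 < 3 < 4 < 5 < 6. The simplices of K, each written with vertices in increasing order, are:

  0-simplices (7): [0], [1], [2], [3], [4], [5], [6]
  1-simplices (18): [0,2], [0,3], [0,4], [0,5], [0,6], [1,2], [1,3], [1,4], [1,5], [1,6], [2,3], [2,4], [2,5], [2,6], [3,4], [3,5], [3,6], [4,5]
  2-simplices (12): [0,2,4], [0,2,6], [0,3,5], [0,3,6], [0,4,5], [1,2,5], [1,2,6], [1,3,4], [1,3,6], [1,4,5], [2,3,4], [2,3,5]

Hence C_0 ≅ Z^7, C_1 ≅ Z^18, C_2 ≅ Z^12.

The boundary map ∂_1: C_1 → C_0 maps an edge to its endpoints' difference, ∂[p,q] = q − p.
The resulting 7×18 matrix has rank 6, and its Smith normal form has invariant factors (1,1,1,1,1,1).

The boundary map ∂_2: C_2 → C_1 maps a triangle to the signed sum of its edges. For instance
  ∂[0,2,6] = [2,6] − [0,6] + [0,2],
  ∂[2,3,5] = [3,5] − [2,5] + [2,3].
The 18×12 boundary matrix has rank 12 and Smith normal form diag(1,1,1,1,1,1,1,1,1,1,1,2).

Reading off H_k = ker ∂_k / im ∂_{k+1}:

  H_0: rank C_0 − rank ∂_1 = 7 − 6 = 1, and the invariant factors of ∂_1 are all 1, so H_0 = Z.
  H_1: rank ker ∂_1 − rank ∂_2 = (18 − 6) − 12 = 0, and ∂_2 has invariant factor 2 > 1, so H_1 = Z/2.
  H_2: rank ker ∂_2 − rank ∂_3 = (12 − 12) − 0 = 0, and there is no ∂_3, so H_2 = 0.

(K is a triangulation of the real projective plane RP^2.)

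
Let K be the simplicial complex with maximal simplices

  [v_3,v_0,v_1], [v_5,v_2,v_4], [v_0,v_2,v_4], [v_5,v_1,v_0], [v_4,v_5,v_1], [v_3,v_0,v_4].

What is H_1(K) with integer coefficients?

Take the total order v_0 < v_1 < v_2 < v_3 < v_4 < v_5 on the vertex set. Then K (dimension 2) consists of the simplices:

  0-simplices (6): [v_0], [v_1], [v_2], [v_3], [v_4], [v_5]
  1-simplices (12): [v_0,v_1], [v_0,v_2], [v_0,v_3], [v_0,v_4], [v_0,v_5], [v_1,v_3], [v_1,v_4], [v_1,v_5], [v_2,v_4], [v_2,v_5], [v_3,v_4], [v_4,v_5]
  2-simplices (6): [v_0,v_1,v_3], [v_0,v_1,v_5], [v_0,v_2,v_4], [v_0,v_3,v_4], [v_1,v_4,v_5], [v_2,v_4,v_5]

Hence C_0 ≅ Z^6, C_1 ≅ Z^12, C_2 ≅ Z^6.

The boundary map ∂_1: C_1 → C_0 maps an edge to its endpoints' difference, ∂[p,q] = q − p. For instance
  ∂[v_0,v_3] = [v_3] − [v_0].
This gives a 6×12 integer matrix of rank 5; reducing to Smith normal form yields diagonal entries (1,1,1,1,1).

The boundary map ∂_2: C_2 → C_1 maps a triangle to the signed sum of its edges. For instance
  ∂[v_1,v_4,v_5] = [v_4,v_5] − [v_1,v_5] + [v_1,v_4],
  ∂[v_0,v_1,v_5] = [v_1,v_5] − [v_0,v_5] + [v_0,v_1].
The resulting 12×6 matrix has rank 6, and its Smith normal form has invariant factors (1,1,1,1,1,1).

From H_k ≅ ker(∂_k) / im(∂_{k+1}) we obtain:

  H_1: rank ker ∂_1 − rank ∂_2 = (12 − 5) − 6 = 1, and the invariant factors of ∂_2 are all 1, so H_1 ≅ Z.

H_1 = Z.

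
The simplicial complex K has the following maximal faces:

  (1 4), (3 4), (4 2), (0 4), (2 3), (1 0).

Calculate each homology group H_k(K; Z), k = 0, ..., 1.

H_0 ≅ Z,  H_1 ≅ Z^2.

Fix the vertex order 0 < 1 < 2 < 3 < 4 and write every simplex with vertices in increasing order. Then dim K = 1 and the simplices of K are:

  0-simplices (5): [0], [1], [2], [3], [4]
  1-simplices (6): [0,1], [0,4], [1,4], [2,3], [2,4], [3,4]

so the chain groups are C_0 ≅ Z^5, C_1 ≅ Z^6.

The boundary map ∂_1: C_1 → C_0 is given by ∂[p,q] = [q] − [p].
The resulting 5×6 matrix has rank 4, and its Smith normal form has invariant factors (1,1,1,1).

Now H_k = ker ∂_k / im ∂_{k+1}, so:

  H_0: rank C_0 − rank ∂_1 = 5 − 4 = 1, and the invariant factors of ∂_1 are all 1, so H_0 ≅ Z.
  H_1: rank ker ∂_1 − rank ∂_2 = (6 − 4) − 0 = 2, and there is no ∂_2, so H_1 ≅ Z^2.

As a check, the Euler characteristic is 5 − 6 = -1, which agrees with 1 − 2 = -1.
(K is a triangulation of a wedge of 2 circles.)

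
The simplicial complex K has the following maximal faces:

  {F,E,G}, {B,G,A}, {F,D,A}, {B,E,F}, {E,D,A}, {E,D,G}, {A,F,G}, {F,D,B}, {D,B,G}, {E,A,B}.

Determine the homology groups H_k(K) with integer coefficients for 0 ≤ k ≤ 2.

H_0 ≅ Z,  H_1 ≅ Z/2,  H_2 = 0.

Take the total order A < B < D < E < F < G on the vertex set. Then K (dimension 2) consists of the simplices:

  0-simplices (6): A, B, D, E, F, G
  1-simplices (15): AB, AD, AE, AF, AG, BD, BE, BF, BG, DE, DF, DG, EF, EG, FG
  2-simplices (10): ABE, ABG, ADE, ADF, AFG, BDF, BDG, BEF, DEG, EFG

giving chain groups C_0 ≅ Z^6, C_1 ≅ Z^15, C_2 ≅ Z^10.

∂_1: C_1 → C_0 sends each edge [p,q] (with p < q) to q − p.
This gives a 6×15 integer matrix of rank 5; reducing to Smith normal form yields diagonal entries (1,1,1,1,1).

Boundary ∂_2: C_2 → C_1 maps a triangle to the signed sum of its edges. For instance
  ∂BEF = EF − BF + BE,
  ∂EFG = FG − EG + EF.
The resulting 15×10 matrix has rank 10, and its Smith normal form has invariant factors (1,1,1,1,1,1,1,1,1,2).

Reading off H_k = ker ∂_k / im ∂_{k+1}:

  H_0: rank C_0 − rank ∂_1 = 6 − 5 = 1, and the invariant factors of ∂_1 are all 1, so H_0 ≅ Z.
  H_1: rank ker ∂_1 − rank ∂_2 = (15 − 5) − 10 = 0, and ∂_2 has invariant factor 2 > 1, so H_1 ≅ Z/2.
  H_2: rank ker ∂_2 − rank ∂_3 = (10 − 10) − 0 = 0, and there is no ∂_3, so H_2 ≅ 0.

As a check, the Euler characteristic is 6 − 15 + 10 = 1, which agrees with 1 − 0 + 0 = 1.
(K is a triangulation of the real projective plane RP^2.)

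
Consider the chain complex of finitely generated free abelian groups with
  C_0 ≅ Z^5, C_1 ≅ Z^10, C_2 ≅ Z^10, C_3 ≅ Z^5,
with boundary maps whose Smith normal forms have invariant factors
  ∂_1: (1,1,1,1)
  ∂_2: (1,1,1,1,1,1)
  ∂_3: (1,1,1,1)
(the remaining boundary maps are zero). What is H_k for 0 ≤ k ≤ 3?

H_0: b_0 = 5 − 0 − 4 = 1; torsion from ∂_1 factors > 1: none. So H_0 = Z.
H_1: b_1 = 10 − 4 − 6 = 0; torsion from ∂_2 factors > 1: none. So H_1 = 0.
H_2: b_2 = 10 − 6 − 4 = 0; torsion from ∂_3 factors > 1: none. So H_2 = 0.
H_3: b_3 = 5 − 4 − 0 = 1; torsion from ∂_4 factors > 1: none. So H_3 = Z.

H_0 = Z,  H_1 = 0,  H_2 = 0,  H_3 = Z.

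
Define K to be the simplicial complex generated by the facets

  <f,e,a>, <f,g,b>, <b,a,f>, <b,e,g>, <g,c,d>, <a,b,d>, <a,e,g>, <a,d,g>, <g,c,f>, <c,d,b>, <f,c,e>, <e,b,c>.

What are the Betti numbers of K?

Take the total order a < b < c < d < e < f < g on the vertex set. Then K (dimension 2) consists of the simplices:

  0-simplices (7): a, b, c, d, e, f, g
  1-simplices (18): ab, ad, ae, af, ag, bc, bd, be, bf, bg, cd, ce, cf, cg, dg, ef, eg, fg
  2-simplices (12): abd, abf, adg, aef, aeg, bcd, bce, beg, bfg, cdg, cef, cfg

giving chain groups C_0 ≅ Z^7, C_1 ≅ Z^18, C_2 ≅ Z^12.

The boundary map ∂_1: C_1 → C_0 is given by ∂[p,q] = [q] − [p]. For instance
  ∂bg = g − b.
The 7×18 boundary matrix has rank 6 and Smith normal form diag(1,1,1,1,1,1).

∂_2: C_2 → C_1 sends each 2-simplex [p,q,r] to [q,r] − [p,r] + [p,q]. For instance
  ∂aef = ef − af + ae,
  ∂abd = bd − ad + ab.
As a 18×12 matrix over Z this has rank 12, with invariant factors (1,1,1,1,1,1,1,1,1,1,1,2).

Computing H_k = (kernel of ∂_k) / (image of ∂_{k+1}):

  H_0: rank C_0 − rank ∂_1 = 7 − 6 = 1, and the invariant factors of ∂_1 are all 1, so H_0 = Z.
  H_1: rank ker ∂_1 − rank ∂_2 = (18 − 6) − 12 = 0, and ∂_2 has invariant factor 2 > 1, so H_1 = Z/2.
  H_2: rank ker ∂_2 − rank ∂_3 = (12 − 12) − 0 = 0, and there is no ∂_3, so H_2 = 0.

Hence the Betti numbers are b_0 = 1, b_1 = 0, b_2 = 0.

b_0 = 1, b_1 = 0, b_2 = 0.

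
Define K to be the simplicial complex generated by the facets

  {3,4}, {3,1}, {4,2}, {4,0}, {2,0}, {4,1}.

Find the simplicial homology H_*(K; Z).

H_0 ≅ Z,  H_1 ≅ Z^2.

Take the total order 0 < 1 < 2 < 3 < 4 on the vertex set. Then K (dimension 1) consists of the simplices:

  0-simplices (5): [0], [1], [2], [3], [4]
  1-simplices (6): [0,2], [0,4], [1,3], [1,4], [2,4], [3,4]

Hence C_0 ≅ Z^5, C_1 ≅ Z^6.

∂_1: C_1 → C_0 maps an edge to its endpoints' difference, ∂[p,q] = q − p. For instance
  ∂[2,4] = [4] − [2].
The 5×6 boundary matrix has rank 4 and Smith normal form diag(1,1,1,1).

Reading off H_k = ker ∂_k / im ∂_{k+1}:

  H_0: rank C_0 − rank ∂_1 = 5 − 4 = 1, and the invariant factors of ∂_1 are all 1, so H_0 ≅ Z.
  H_1: rank ker ∂_1 − rank ∂_2 = (6 − 4) − 0 = 2, and there is no ∂_2, so H_1 ≅ Z^2.

As a check, the Euler characteristic is 5 − 6 = -1, which agrees with 1 − 2 = -1.
(K is a triangulation of a wedge of 2 circles.)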